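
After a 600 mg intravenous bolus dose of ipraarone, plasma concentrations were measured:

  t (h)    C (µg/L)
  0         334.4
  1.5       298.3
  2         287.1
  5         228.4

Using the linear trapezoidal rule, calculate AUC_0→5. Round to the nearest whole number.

AUC = 1394 µg/L·h

Trapezoidal AUC_0→5:
  [0→1.5]: (334.4+298.3)/2 × 1.5 = 474.525
  [1.5→2]: (298.3+287.1)/2 × 0.5 = 146.35
  [2→5]: (287.1+228.4)/2 × 3 = 773.25
  Sum = 1394.125 µg/L·h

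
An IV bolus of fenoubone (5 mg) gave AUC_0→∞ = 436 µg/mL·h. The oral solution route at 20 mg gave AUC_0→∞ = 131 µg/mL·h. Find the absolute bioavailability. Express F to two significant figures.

F = (AUC_ev / D_ev) / (AUC_iv / D_iv)
  = (131/20) / (436/5)
  = 6.55 / 87.2 = 0.0751

F = 0.075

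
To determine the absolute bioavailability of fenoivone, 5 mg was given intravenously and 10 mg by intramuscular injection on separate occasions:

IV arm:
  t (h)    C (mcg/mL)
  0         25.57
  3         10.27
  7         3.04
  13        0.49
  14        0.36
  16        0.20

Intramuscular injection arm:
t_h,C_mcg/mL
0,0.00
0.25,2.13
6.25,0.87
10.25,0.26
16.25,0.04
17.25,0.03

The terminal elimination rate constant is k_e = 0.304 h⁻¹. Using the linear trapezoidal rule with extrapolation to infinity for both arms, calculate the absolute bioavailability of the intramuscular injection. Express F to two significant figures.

F = 0.068

Trapezoidal AUC_0→16 (IV):
  [0→3]: (25.57+10.27)/2 × 3 = 53.76
  [3→7]: (10.27+3.04)/2 × 4 = 26.62
  [7→13]: (3.04+0.49)/2 × 6 = 10.59
  [13→14]: (0.49+0.36)/2 × 1 = 0.425
  [14→16]: (0.36+0.20)/2 × 2 = 0.56
  Sum = 91.955 mcg/mL·h
IV tail: 0.20/0.304 = 0.658; AUC_iv,0→∞ = 91.955 + 0.658 = 92.613 mcg/mL·h
Trapezoidal AUC_0→17.25 (intramuscular injection):
  [0→0.25]: (0.00+2.13)/2 × 0.25 = 0.26625
  [0.25→6.25]: (2.13+0.87)/2 × 6 = 9.0
  [6.25→10.25]: (0.87+0.26)/2 × 4 = 2.26
  [10.25→16.25]: (0.26+0.04)/2 × 6 = 0.9
  [16.25→17.25]: (0.04+0.03)/2 × 1 = 0.035
  Sum = 12.46125 mcg/mL·h
intramuscular injection tail: 0.03/0.304 = 0.099; AUC_ev,0→∞ = 12.46125 + 0.099 = 12.56025 mcg/mL·h
F = (AUC_ev/D_ev)/(AUC_iv/D_iv) = (12.56025/10)/(92.613/5) = 1.256025/18.5226 = 0.0678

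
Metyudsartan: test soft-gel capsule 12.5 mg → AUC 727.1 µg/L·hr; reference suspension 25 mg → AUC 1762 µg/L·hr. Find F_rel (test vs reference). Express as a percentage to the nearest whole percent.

F_rel = (AUC_test/D_test) / (AUC_ref/D_ref)
      = (727.1/12.5) / (1762/25)
      = 58.168 / 70.48 = 0.8253 = 82.53%

F_rel = 83%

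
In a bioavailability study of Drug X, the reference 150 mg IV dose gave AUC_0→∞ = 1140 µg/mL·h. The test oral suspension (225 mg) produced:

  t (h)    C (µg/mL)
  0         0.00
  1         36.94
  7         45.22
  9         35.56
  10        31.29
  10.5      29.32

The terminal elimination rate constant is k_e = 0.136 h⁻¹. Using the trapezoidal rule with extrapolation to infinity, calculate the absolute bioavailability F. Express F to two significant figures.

F = 0.36

Trapezoidal AUC_0→10.5 (oral suspension):
  [0→1]: (0.00+36.94)/2 × 1 = 18.47
  [1→7]: (36.94+45.22)/2 × 6 = 246.48
  [7→9]: (45.22+35.56)/2 × 2 = 80.78
  [9→10]: (35.56+31.29)/2 × 1 = 33.425
  [10→10.5]: (31.29+29.32)/2 × 0.5 = 15.1525
  Sum = 394.3075 µg/mL·h
Tail: C_last/k_e = 29.32/0.136 = 215.588
AUC_0→∞ (oral suspension) = 394.3075 + 215.588 = 609.8955 µg/mL·h
F = (AUC_ev/D_ev)/(AUC_iv/D_iv) = (609.8955/225)/(1140/150) = 2.71065/7.6 = 0.3567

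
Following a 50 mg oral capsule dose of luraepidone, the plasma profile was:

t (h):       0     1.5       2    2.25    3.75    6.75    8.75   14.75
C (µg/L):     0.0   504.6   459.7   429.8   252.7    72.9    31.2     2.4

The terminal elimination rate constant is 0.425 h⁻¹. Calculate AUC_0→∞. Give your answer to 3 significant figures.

AUC = 1940 µg/L·h

Trapezoidal AUC_0→14.75:
  [0→1.5]: (0.0+504.6)/2 × 1.5 = 378.45
  [1.5→2]: (504.6+459.7)/2 × 0.5 = 241.075
  [2→2.25]: (459.7+429.8)/2 × 0.25 = 111.1875
  [2.25→3.75]: (429.8+252.7)/2 × 1.5 = 511.875
  [3.75→6.75]: (252.7+72.9)/2 × 3 = 488.4
  [6.75→8.75]: (72.9+31.2)/2 × 2 = 104.1
  [8.75→14.75]: (31.2+2.4)/2 × 6 = 100.8
  Sum = 1935.8875 µg/L·h
Extrapolated tail: C_last / k_e = 2.4 / 0.425 = 5.647
AUC_0→∞ = 1935.8875 + 5.647 = 1941.5345 µg/L·h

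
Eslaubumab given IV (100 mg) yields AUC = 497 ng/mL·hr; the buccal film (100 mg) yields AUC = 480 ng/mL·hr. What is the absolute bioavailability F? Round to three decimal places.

F = (AUC_ev / D_ev) / (AUC_iv / D_iv)
  = (480/100) / (497/100)
  = 4.8 / 4.97 = 0.9658

F = 0.966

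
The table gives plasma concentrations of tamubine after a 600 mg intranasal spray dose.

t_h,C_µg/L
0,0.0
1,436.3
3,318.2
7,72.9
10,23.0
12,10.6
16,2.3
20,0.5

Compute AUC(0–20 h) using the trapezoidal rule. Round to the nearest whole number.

AUC = 1964 µg/L·h

Trapezoidal AUC_0→20:
  [0→1]: (0.0+436.3)/2 × 1 = 218.15
  [1→3]: (436.3+318.2)/2 × 2 = 754.5
  [3→7]: (318.2+72.9)/2 × 4 = 782.2
  [7→10]: (72.9+23.0)/2 × 3 = 143.85
  [10→12]: (23.0+10.6)/2 × 2 = 33.6
  [12→16]: (10.6+2.3)/2 × 4 = 25.8
  [16→20]: (2.3+0.5)/2 × 4 = 5.6
  Sum = 1963.7 µg/L·h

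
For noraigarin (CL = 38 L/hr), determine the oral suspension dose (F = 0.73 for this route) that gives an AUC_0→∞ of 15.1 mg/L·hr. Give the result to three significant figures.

Dose = CL × AUC_0→∞ / F
     = 38 × 15.1 / 0.73 = 786.027 mg

Dose = 786 mg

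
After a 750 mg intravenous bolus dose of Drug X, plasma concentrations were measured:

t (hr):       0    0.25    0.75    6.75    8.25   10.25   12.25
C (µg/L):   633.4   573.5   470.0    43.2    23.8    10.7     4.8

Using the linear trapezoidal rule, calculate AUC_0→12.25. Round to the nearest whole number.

Trapezoidal AUC_0→12.25:
  [0→0.25]: (633.4+573.5)/2 × 0.25 = 150.8625
  [0.25→0.75]: (573.5+470.0)/2 × 0.5 = 260.875
  [0.75→6.75]: (470.0+43.2)/2 × 6 = 1539.6
  [6.75→8.25]: (43.2+23.8)/2 × 1.5 = 50.25
  [8.25→10.25]: (23.8+10.7)/2 × 2 = 34.5
  [10.25→12.25]: (10.7+4.8)/2 × 2 = 15.5
  Sum = 2051.5875 µg/L·hr

AUC = 2052 µg/L·hr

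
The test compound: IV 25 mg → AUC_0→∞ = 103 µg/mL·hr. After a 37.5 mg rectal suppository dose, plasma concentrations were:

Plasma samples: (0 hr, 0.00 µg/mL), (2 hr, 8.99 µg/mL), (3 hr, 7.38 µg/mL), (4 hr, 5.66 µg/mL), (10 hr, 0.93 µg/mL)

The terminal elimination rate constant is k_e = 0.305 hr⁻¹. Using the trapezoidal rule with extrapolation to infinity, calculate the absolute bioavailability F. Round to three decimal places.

F = 0.301

Trapezoidal AUC_0→10 (rectal suppository):
  [0→2]: (0.00+8.99)/2 × 2 = 8.99
  [2→3]: (8.99+7.38)/2 × 1 = 8.185
  [3→4]: (7.38+5.66)/2 × 1 = 6.52
  [4→10]: (5.66+0.93)/2 × 6 = 19.77
  Sum = 43.465 µg/mL·hr
Tail: C_last/k_e = 0.93/0.305 = 3.049
AUC_0→∞ (rectal suppository) = 43.465 + 3.049 = 46.514 µg/mL·hr
F = (AUC_ev/D_ev)/(AUC_iv/D_iv) = (46.514/37.5)/(103/25) = 1.24037/4.12 = 0.3011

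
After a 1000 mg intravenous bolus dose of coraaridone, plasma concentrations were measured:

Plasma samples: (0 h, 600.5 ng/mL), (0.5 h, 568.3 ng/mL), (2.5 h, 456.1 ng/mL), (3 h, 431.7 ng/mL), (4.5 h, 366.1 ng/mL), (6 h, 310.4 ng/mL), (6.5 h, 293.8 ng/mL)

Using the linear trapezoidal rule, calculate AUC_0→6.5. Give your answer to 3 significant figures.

Trapezoidal AUC_0→6.5:
  [0→0.5]: (600.5+568.3)/2 × 0.5 = 292.2
  [0.5→2.5]: (568.3+456.1)/2 × 2 = 1024.4
  [2.5→3]: (456.1+431.7)/2 × 0.5 = 221.95
  [3→4.5]: (431.7+366.1)/2 × 1.5 = 598.35
  [4.5→6]: (366.1+310.4)/2 × 1.5 = 507.375
  [6→6.5]: (310.4+293.8)/2 × 0.5 = 151.05
  Sum = 2795.325 ng/mL·h

AUC = 2800 ng/mL·h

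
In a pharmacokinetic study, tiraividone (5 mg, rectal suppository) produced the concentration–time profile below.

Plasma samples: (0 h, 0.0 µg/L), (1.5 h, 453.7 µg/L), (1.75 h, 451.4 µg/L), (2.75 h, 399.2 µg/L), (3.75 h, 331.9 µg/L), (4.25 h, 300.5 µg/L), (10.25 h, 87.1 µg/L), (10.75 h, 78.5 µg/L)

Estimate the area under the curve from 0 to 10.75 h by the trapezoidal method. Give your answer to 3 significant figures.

AUC = 2610 µg/L·h

Trapezoidal AUC_0→10.75:
  [0→1.5]: (0.0+453.7)/2 × 1.5 = 340.275
  [1.5→1.75]: (453.7+451.4)/2 × 0.25 = 113.1375
  [1.75→2.75]: (451.4+399.2)/2 × 1 = 425.3
  [2.75→3.75]: (399.2+331.9)/2 × 1 = 365.55
  [3.75→4.25]: (331.9+300.5)/2 × 0.5 = 158.1
  [4.25→10.25]: (300.5+87.1)/2 × 6 = 1162.8
  [10.25→10.75]: (87.1+78.5)/2 × 0.5 = 41.4
  Sum = 2606.5625 µg/L·h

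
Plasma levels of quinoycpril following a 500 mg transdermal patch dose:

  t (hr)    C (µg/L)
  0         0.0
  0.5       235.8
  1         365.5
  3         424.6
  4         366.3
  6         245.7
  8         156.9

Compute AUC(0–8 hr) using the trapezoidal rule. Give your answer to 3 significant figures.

Trapezoidal AUC_0→8:
  [0→0.5]: (0.0+235.8)/2 × 0.5 = 58.95
  [0.5→1]: (235.8+365.5)/2 × 0.5 = 150.325
  [1→3]: (365.5+424.6)/2 × 2 = 790.1
  [3→4]: (424.6+366.3)/2 × 1 = 395.45
  [4→6]: (366.3+245.7)/2 × 2 = 612.0
  [6→8]: (245.7+156.9)/2 × 2 = 402.6
  Sum = 2409.425 µg/L·hr

AUC = 2410 µg/L·hr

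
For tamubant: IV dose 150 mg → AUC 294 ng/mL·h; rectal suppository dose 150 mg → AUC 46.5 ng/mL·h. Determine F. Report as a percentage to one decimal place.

F = (AUC_ev / D_ev) / (AUC_iv / D_iv)
  = (46.5/150) / (294/150)
  = 0.31 / 1.96 = 0.1582
  = 15.82%

F = 15.8%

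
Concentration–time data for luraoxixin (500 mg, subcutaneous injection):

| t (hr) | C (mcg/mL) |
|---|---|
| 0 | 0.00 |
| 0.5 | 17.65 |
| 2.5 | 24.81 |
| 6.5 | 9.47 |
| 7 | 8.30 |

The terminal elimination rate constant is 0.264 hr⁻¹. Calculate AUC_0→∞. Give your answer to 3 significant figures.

AUC = 151 mcg/mL·hr

Trapezoidal AUC_0→7:
  [0→0.5]: (0.00+17.65)/2 × 0.5 = 4.4125
  [0.5→2.5]: (17.65+24.81)/2 × 2 = 42.46
  [2.5→6.5]: (24.81+9.47)/2 × 4 = 68.56
  [6.5→7]: (9.47+8.30)/2 × 0.5 = 4.4425
  Sum = 119.875 mcg/mL·hr
Extrapolated tail: C_last / k_e = 8.30 / 0.264 = 31.439
AUC_0→∞ = 119.875 + 31.439 = 151.314 mcg/mL·hr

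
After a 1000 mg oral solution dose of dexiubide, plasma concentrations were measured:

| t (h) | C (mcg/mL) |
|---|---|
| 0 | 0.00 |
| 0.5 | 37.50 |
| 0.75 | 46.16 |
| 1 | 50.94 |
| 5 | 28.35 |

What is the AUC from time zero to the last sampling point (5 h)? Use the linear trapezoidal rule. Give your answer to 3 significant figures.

AUC = 191 mcg/mL·h

Trapezoidal AUC_0→5:
  [0→0.5]: (0.00+37.50)/2 × 0.5 = 9.375
  [0.5→0.75]: (37.50+46.16)/2 × 0.25 = 10.4575
  [0.75→1]: (46.16+50.94)/2 × 0.25 = 12.1375
  [1→5]: (50.94+28.35)/2 × 4 = 158.58
  Sum = 190.55 mcg/mL·h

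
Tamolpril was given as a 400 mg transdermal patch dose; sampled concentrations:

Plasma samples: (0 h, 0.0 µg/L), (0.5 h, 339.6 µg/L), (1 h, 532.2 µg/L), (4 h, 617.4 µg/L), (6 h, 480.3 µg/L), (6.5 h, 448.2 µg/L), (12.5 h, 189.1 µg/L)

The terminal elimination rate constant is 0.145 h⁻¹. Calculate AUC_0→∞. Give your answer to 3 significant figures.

AUC = 6570 µg/L·h

Trapezoidal AUC_0→12.5:
  [0→0.5]: (0.0+339.6)/2 × 0.5 = 84.9
  [0.5→1]: (339.6+532.2)/2 × 0.5 = 217.95
  [1→4]: (532.2+617.4)/2 × 3 = 1724.4
  [4→6]: (617.4+480.3)/2 × 2 = 1097.7
  [6→6.5]: (480.3+448.2)/2 × 0.5 = 232.125
  [6.5→12.5]: (448.2+189.1)/2 × 6 = 1911.9
  Sum = 5268.975 µg/L·h
Extrapolated tail: C_last / k_e = 189.1 / 0.145 = 1304.138
AUC_0→∞ = 5268.975 + 1304.138 = 6573.113 µg/L·h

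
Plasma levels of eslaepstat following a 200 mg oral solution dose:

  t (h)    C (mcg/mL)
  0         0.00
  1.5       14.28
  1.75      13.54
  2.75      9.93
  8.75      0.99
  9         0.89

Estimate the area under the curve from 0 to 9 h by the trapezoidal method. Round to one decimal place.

AUC = 58.9 mcg/mL·h

Trapezoidal AUC_0→9:
  [0→1.5]: (0.00+14.28)/2 × 1.5 = 10.71
  [1.5→1.75]: (14.28+13.54)/2 × 0.25 = 3.4775
  [1.75→2.75]: (13.54+9.93)/2 × 1 = 11.735
  [2.75→8.75]: (9.93+0.99)/2 × 6 = 32.76
  [8.75→9]: (0.99+0.89)/2 × 0.25 = 0.235
  Sum = 58.9175 mcg/mL·h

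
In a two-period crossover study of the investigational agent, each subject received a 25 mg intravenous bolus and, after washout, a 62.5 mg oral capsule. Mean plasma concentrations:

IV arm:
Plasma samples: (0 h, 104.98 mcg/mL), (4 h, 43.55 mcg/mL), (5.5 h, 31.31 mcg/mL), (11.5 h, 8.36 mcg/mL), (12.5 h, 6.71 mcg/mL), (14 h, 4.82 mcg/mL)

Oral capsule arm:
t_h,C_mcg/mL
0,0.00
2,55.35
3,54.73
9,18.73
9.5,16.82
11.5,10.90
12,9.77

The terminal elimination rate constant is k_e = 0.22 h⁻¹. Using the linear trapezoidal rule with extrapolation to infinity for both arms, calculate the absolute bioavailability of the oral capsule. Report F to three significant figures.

Trapezoidal AUC_0→14 (IV):
  [0→4]: (104.98+43.55)/2 × 4 = 297.06
  [4→5.5]: (43.55+31.31)/2 × 1.5 = 56.145
  [5.5→11.5]: (31.31+8.36)/2 × 6 = 119.01
  [11.5→12.5]: (8.36+6.71)/2 × 1 = 7.535
  [12.5→14]: (6.71+4.82)/2 × 1.5 = 8.6475
  Sum = 488.3975 mcg/mL·h
IV tail: 4.82/0.22 = 21.909; AUC_iv,0→∞ = 488.3975 + 21.909 = 510.3065 mcg/mL·h
Trapezoidal AUC_0→12 (oral capsule):
  [0→2]: (0.00+55.35)/2 × 2 = 55.35
  [2→3]: (55.35+54.73)/2 × 1 = 55.04
  [3→9]: (54.73+18.73)/2 × 6 = 220.38
  [9→9.5]: (18.73+16.82)/2 × 0.5 = 8.8875
  [9.5→11.5]: (16.82+10.90)/2 × 2 = 27.72
  [11.5→12]: (10.90+9.77)/2 × 0.5 = 5.1675
  Sum = 372.545 mcg/mL·h
oral capsule tail: 9.77/0.22 = 44.409; AUC_ev,0→∞ = 372.545 + 44.409 = 416.954 mcg/mL·h
F = (AUC_ev/D_ev)/(AUC_iv/D_iv) = (416.954/62.5)/(510.3065/25) = 6.671264/20.41226 = 0.3268

F = 0.327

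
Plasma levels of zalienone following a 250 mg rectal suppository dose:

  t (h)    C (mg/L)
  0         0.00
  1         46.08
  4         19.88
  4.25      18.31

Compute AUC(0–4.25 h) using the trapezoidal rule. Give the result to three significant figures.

AUC = 127 mg/L·h

Trapezoidal AUC_0→4.25:
  [0→1]: (0.00+46.08)/2 × 1 = 23.04
  [1→4]: (46.08+19.88)/2 × 3 = 98.94
  [4→4.25]: (19.88+18.31)/2 × 0.25 = 4.77375
  Sum = 126.75375 mg/L·h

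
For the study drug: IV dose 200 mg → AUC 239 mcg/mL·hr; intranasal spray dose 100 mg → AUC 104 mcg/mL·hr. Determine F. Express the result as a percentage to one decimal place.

F = (AUC_ev / D_ev) / (AUC_iv / D_iv)
  = (104/100) / (239/200)
  = 1.04 / 1.195 = 0.8703
  = 87.03%

F = 87.0%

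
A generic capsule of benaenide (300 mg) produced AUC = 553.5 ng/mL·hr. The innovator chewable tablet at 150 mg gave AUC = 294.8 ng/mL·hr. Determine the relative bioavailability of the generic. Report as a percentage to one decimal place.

F_rel = 93.9%

F_rel = (AUC_test/D_test) / (AUC_ref/D_ref)
      = (553.5/300) / (294.8/150)
      = 1.845 / 1.96533 = 0.9388 = 93.88%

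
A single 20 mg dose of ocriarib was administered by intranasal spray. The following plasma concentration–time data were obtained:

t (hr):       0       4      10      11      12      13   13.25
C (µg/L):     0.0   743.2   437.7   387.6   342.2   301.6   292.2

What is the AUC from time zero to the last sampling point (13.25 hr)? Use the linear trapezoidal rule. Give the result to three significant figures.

Trapezoidal AUC_0→13.25:
  [0→4]: (0.0+743.2)/2 × 4 = 1486.4
  [4→10]: (743.2+437.7)/2 × 6 = 3542.7
  [10→11]: (437.7+387.6)/2 × 1 = 412.65
  [11→12]: (387.6+342.2)/2 × 1 = 364.9
  [12→13]: (342.2+301.6)/2 × 1 = 321.9
  [13→13.25]: (301.6+292.2)/2 × 0.25 = 74.225
  Sum = 6202.775 µg/L·hr

AUC = 6200 µg/L·hr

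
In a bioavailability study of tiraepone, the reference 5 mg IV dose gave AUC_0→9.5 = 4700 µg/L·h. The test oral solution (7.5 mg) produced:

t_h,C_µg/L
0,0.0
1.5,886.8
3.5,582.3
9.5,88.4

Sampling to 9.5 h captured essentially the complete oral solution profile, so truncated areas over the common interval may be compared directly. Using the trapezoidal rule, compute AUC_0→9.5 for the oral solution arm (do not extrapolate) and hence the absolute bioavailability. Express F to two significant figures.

F = 0.59

Trapezoidal AUC_0→9.5 (oral solution):
  [0→1.5]: (0.0+886.8)/2 × 1.5 = 665.1
  [1.5→3.5]: (886.8+582.3)/2 × 2 = 1469.1
  [3.5→9.5]: (582.3+88.4)/2 × 6 = 2012.1
  Sum = 4146.3 µg/L·h
F = (AUC_ev/D_ev)/(AUC_iv/D_iv) = (4146.3/7.5)/(4700/5) = 552.84/940 = 0.5881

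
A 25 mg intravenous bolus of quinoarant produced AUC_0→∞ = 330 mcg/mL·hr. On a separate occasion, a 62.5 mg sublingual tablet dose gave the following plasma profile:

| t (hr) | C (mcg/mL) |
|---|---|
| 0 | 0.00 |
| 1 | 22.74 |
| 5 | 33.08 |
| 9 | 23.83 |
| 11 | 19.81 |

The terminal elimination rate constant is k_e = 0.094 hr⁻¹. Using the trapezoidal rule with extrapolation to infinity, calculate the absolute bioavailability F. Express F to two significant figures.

Trapezoidal AUC_0→11 (sublingual tablet):
  [0→1]: (0.00+22.74)/2 × 1 = 11.37
  [1→5]: (22.74+33.08)/2 × 4 = 111.64
  [5→9]: (33.08+23.83)/2 × 4 = 113.82
  [9→11]: (23.83+19.81)/2 × 2 = 43.64
  Sum = 280.47 mcg/mL·hr
Tail: C_last/k_e = 19.81/0.094 = 210.745
AUC_0→∞ (sublingual tablet) = 280.47 + 210.745 = 491.215 mcg/mL·hr
F = (AUC_ev/D_ev)/(AUC_iv/D_iv) = (491.215/62.5)/(330/25) = 7.85944/13.2 = 0.5954

F = 0.60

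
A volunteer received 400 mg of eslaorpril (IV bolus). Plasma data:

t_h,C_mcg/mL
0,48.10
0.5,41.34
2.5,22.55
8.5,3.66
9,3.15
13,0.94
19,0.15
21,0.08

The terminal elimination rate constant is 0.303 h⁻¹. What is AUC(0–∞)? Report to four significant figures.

AUC = 178.5 mcg/mL·h

Trapezoidal AUC_0→21:
  [0→0.5]: (48.10+41.34)/2 × 0.5 = 22.36
  [0.5→2.5]: (41.34+22.55)/2 × 2 = 63.89
  [2.5→8.5]: (22.55+3.66)/2 × 6 = 78.63
  [8.5→9]: (3.66+3.15)/2 × 0.5 = 1.7025
  [9→13]: (3.15+0.94)/2 × 4 = 8.18
  [13→19]: (0.94+0.15)/2 × 6 = 3.27
  [19→21]: (0.15+0.08)/2 × 2 = 0.23
  Sum = 178.2625 mcg/mL·h
Extrapolated tail: C_last / k_e = 0.08 / 0.303 = 0.264
AUC_0→∞ = 178.2625 + 0.264 = 178.5265 mcg/mL·h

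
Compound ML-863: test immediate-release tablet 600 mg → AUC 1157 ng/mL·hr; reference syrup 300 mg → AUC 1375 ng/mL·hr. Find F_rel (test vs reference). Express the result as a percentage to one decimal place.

F_rel = (AUC_test/D_test) / (AUC_ref/D_ref)
      = (1157/600) / (1375/300)
      = 1.92833 / 4.58333 = 0.4207 = 42.07%

F_rel = 42.1%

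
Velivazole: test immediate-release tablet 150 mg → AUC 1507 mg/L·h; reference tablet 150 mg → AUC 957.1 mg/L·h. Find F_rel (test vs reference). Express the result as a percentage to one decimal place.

F_rel = (AUC_test/D_test) / (AUC_ref/D_ref)
      = (1507/150) / (957.1/150)
      = 10.0467 / 6.38067 = 1.5746 = 157.46%

F_rel = 157.5%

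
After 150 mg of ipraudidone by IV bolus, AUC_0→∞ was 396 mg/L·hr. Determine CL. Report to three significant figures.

CL = Dose_iv / AUC_0→∞
   = 150 / 396 = 0.378788 L/hr

CL = 0.379 L/hr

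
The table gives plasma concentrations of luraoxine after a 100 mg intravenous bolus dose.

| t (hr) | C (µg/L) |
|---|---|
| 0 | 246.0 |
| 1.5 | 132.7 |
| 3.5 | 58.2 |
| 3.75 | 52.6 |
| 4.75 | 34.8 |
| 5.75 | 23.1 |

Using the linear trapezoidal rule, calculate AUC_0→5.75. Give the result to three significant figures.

Trapezoidal AUC_0→5.75:
  [0→1.5]: (246.0+132.7)/2 × 1.5 = 284.025
  [1.5→3.5]: (132.7+58.2)/2 × 2 = 190.9
  [3.5→3.75]: (58.2+52.6)/2 × 0.25 = 13.85
  [3.75→4.75]: (52.6+34.8)/2 × 1 = 43.7
  [4.75→5.75]: (34.8+23.1)/2 × 1 = 28.95
  Sum = 561.425 µg/L·hr

AUC = 561 µg/L·hr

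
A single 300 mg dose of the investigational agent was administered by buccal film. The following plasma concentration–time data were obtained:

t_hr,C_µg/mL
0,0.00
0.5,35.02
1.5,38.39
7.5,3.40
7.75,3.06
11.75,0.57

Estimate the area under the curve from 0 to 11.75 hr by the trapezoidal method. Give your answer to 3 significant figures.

AUC = 179 µg/mL·hr

Trapezoidal AUC_0→11.75:
  [0→0.5]: (0.00+35.02)/2 × 0.5 = 8.755
  [0.5→1.5]: (35.02+38.39)/2 × 1 = 36.705
  [1.5→7.5]: (38.39+3.40)/2 × 6 = 125.37
  [7.5→7.75]: (3.40+3.06)/2 × 0.25 = 0.8075
  [7.75→11.75]: (3.06+0.57)/2 × 4 = 7.26
  Sum = 178.8975 µg/mL·hr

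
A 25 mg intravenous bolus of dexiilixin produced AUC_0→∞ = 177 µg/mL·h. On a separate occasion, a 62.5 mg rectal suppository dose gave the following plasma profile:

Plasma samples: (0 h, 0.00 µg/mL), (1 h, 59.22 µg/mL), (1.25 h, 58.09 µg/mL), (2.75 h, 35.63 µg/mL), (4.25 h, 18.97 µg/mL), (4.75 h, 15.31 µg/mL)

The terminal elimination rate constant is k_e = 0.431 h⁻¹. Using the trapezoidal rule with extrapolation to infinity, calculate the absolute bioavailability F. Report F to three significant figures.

Trapezoidal AUC_0→4.75 (rectal suppository):
  [0→1]: (0.00+59.22)/2 × 1 = 29.61
  [1→1.25]: (59.22+58.09)/2 × 0.25 = 14.66375
  [1.25→2.75]: (58.09+35.63)/2 × 1.5 = 70.29
  [2.75→4.25]: (35.63+18.97)/2 × 1.5 = 40.95
  [4.25→4.75]: (18.97+15.31)/2 × 0.5 = 8.57
  Sum = 164.08375 µg/mL·h
Tail: C_last/k_e = 15.31/0.431 = 35.522
AUC_0→∞ (rectal suppository) = 164.08375 + 35.522 = 199.60575 µg/mL·h
F = (AUC_ev/D_ev)/(AUC_iv/D_iv) = (199.60575/62.5)/(177/25) = 3.193692/7.08 = 0.4511

F = 0.451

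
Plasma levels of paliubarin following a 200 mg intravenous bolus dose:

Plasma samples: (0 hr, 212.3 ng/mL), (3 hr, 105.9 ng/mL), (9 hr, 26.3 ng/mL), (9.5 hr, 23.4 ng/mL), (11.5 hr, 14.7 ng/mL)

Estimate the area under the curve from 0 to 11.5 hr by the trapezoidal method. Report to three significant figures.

Trapezoidal AUC_0→11.5:
  [0→3]: (212.3+105.9)/2 × 3 = 477.3
  [3→9]: (105.9+26.3)/2 × 6 = 396.6
  [9→9.5]: (26.3+23.4)/2 × 0.5 = 12.425
  [9.5→11.5]: (23.4+14.7)/2 × 2 = 38.1
  Sum = 924.425 ng/mL·hr

AUC = 924 ng/mL·hr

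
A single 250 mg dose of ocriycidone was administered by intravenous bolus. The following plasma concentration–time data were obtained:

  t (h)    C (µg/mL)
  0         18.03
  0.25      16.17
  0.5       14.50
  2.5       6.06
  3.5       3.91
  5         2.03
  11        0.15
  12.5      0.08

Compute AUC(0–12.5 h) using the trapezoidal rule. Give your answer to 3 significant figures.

AUC = 44.8 µg/mL·h

Trapezoidal AUC_0→12.5:
  [0→0.25]: (18.03+16.17)/2 × 0.25 = 4.275
  [0.25→0.5]: (16.17+14.50)/2 × 0.25 = 3.83375
  [0.5→2.5]: (14.50+6.06)/2 × 2 = 20.56
  [2.5→3.5]: (6.06+3.91)/2 × 1 = 4.985
  [3.5→5]: (3.91+2.03)/2 × 1.5 = 4.455
  [5→11]: (2.03+0.15)/2 × 6 = 6.54
  [11→12.5]: (0.15+0.08)/2 × 1.5 = 0.1725
  Sum = 44.82125 µg/mL·h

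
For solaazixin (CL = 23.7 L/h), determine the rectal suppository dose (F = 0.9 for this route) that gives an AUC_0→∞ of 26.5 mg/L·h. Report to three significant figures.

Dose = 698 mg

Dose = CL × AUC_0→∞ / F
     = 23.7 × 26.5 / 0.9 = 697.833 mg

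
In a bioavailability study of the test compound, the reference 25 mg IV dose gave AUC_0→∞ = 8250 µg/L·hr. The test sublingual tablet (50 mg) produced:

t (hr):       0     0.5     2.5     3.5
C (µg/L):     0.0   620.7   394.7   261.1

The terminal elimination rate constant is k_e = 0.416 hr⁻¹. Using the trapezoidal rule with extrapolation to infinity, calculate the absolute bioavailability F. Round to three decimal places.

F = 0.129

Trapezoidal AUC_0→3.5 (sublingual tablet):
  [0→0.5]: (0.0+620.7)/2 × 0.5 = 155.175
  [0.5→2.5]: (620.7+394.7)/2 × 2 = 1015.4
  [2.5→3.5]: (394.7+261.1)/2 × 1 = 327.9
  Sum = 1498.475 µg/L·hr
Tail: C_last/k_e = 261.1/0.416 = 627.644
AUC_0→∞ (sublingual tablet) = 1498.475 + 627.644 = 2126.119 µg/L·hr
F = (AUC_ev/D_ev)/(AUC_iv/D_iv) = (2126.119/50)/(8250/25) = 42.52238/330 = 0.1289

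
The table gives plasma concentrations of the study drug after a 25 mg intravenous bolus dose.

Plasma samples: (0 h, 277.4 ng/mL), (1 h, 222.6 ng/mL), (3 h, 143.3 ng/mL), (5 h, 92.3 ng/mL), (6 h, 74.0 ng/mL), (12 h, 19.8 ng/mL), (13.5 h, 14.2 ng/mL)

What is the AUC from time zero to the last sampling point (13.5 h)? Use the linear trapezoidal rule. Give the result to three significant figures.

AUC = 1240 ng/mL·h

Trapezoidal AUC_0→13.5:
  [0→1]: (277.4+222.6)/2 × 1 = 250.0
  [1→3]: (222.6+143.3)/2 × 2 = 365.9
  [3→5]: (143.3+92.3)/2 × 2 = 235.6
  [5→6]: (92.3+74.0)/2 × 1 = 83.15
  [6→12]: (74.0+19.8)/2 × 6 = 281.4
  [12→13.5]: (19.8+14.2)/2 × 1.5 = 25.5
  Sum = 1241.55 ng/mL·h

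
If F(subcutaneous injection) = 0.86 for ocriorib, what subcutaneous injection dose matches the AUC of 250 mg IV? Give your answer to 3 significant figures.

D_subcutaneous = 291 mg

For equal systemic exposure: F × D_ev = D_iv
D_ev = D_iv / F = 250 / 0.86 = 290.698 mg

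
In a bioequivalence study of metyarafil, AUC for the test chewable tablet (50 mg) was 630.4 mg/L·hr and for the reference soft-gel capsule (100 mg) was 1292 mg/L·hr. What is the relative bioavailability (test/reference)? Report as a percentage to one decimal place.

F_rel = (AUC_test/D_test) / (AUC_ref/D_ref)
      = (630.4/50) / (1292/100)
      = 12.608 / 12.92 = 0.9759 = 97.59%

F_rel = 97.6%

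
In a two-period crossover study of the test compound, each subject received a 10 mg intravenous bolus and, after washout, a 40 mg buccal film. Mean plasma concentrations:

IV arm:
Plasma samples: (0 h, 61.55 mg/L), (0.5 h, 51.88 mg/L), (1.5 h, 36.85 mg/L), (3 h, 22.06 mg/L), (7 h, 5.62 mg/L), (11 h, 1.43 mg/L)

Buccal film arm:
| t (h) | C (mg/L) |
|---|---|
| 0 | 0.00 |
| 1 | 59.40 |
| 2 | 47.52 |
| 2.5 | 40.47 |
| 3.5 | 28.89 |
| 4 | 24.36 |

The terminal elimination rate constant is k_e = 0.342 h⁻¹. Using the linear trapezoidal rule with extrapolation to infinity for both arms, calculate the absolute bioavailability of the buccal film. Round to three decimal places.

F = 0.294

Trapezoidal AUC_0→11 (IV):
  [0→0.5]: (61.55+51.88)/2 × 0.5 = 28.3575
  [0.5→1.5]: (51.88+36.85)/2 × 1 = 44.365
  [1.5→3]: (36.85+22.06)/2 × 1.5 = 44.1825
  [3→7]: (22.06+5.62)/2 × 4 = 55.36
  [7→11]: (5.62+1.43)/2 × 4 = 14.1
  Sum = 186.365 mg/L·h
IV tail: 1.43/0.342 = 4.181; AUC_iv,0→∞ = 186.365 + 4.181 = 190.546 mg/L·h
Trapezoidal AUC_0→4 (buccal film):
  [0→1]: (0.00+59.40)/2 × 1 = 29.7
  [1→2]: (59.40+47.52)/2 × 1 = 53.46
  [2→2.5]: (47.52+40.47)/2 × 0.5 = 21.9975
  [2.5→3.5]: (40.47+28.89)/2 × 1 = 34.68
  [3.5→4]: (28.89+24.36)/2 × 0.5 = 13.3125
  Sum = 153.15 mg/L·h
buccal film tail: 24.36/0.342 = 71.228; AUC_ev,0→∞ = 153.15 + 71.228 = 224.378 mg/L·h
F = (AUC_ev/D_ev)/(AUC_iv/D_iv) = (224.378/40)/(190.546/10) = 5.60945/19.0546 = 0.2944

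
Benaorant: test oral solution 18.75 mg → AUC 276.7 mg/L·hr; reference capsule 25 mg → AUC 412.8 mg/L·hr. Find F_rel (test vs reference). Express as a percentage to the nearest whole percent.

F_rel = (AUC_test/D_test) / (AUC_ref/D_ref)
      = (276.7/18.75) / (412.8/25)
      = 14.7573 / 16.512 = 0.8937 = 89.37%

F_rel = 89%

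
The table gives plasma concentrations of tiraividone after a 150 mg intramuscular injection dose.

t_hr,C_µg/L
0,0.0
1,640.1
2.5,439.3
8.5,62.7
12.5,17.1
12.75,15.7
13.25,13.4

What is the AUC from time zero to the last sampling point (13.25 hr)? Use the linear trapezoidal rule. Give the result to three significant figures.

Trapezoidal AUC_0→13.25:
  [0→1]: (0.0+640.1)/2 × 1 = 320.05
  [1→2.5]: (640.1+439.3)/2 × 1.5 = 809.55
  [2.5→8.5]: (439.3+62.7)/2 × 6 = 1506.0
  [8.5→12.5]: (62.7+17.1)/2 × 4 = 159.6
  [12.5→12.75]: (17.1+15.7)/2 × 0.25 = 4.1
  [12.75→13.25]: (15.7+13.4)/2 × 0.5 = 7.275
  Sum = 2806.575 µg/L·hr

AUC = 2810 µg/L·hr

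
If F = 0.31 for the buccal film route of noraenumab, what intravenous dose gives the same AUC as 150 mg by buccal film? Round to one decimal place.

D_iv = 46.5 mg

Systemic exposure from an extravascular dose = F × D_ev, so the equivalent IV dose is F × D_ev.
D_iv = F × D_ev = 0.31 × 150 = 46.5 mg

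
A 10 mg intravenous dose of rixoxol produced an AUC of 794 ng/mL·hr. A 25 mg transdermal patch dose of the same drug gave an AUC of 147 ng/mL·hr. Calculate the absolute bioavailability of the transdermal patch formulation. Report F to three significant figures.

F = 0.0741

F = (AUC_ev / D_ev) / (AUC_iv / D_iv)
  = (147/25) / (794/10)
  = 5.88 / 79.4 = 0.0741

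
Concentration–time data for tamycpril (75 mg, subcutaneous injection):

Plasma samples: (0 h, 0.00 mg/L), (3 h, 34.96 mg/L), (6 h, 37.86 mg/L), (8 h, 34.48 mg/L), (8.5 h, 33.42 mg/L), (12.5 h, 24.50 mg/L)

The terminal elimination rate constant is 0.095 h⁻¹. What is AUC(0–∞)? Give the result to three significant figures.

Trapezoidal AUC_0→12.5:
  [0→3]: (0.00+34.96)/2 × 3 = 52.44
  [3→6]: (34.96+37.86)/2 × 3 = 109.23
  [6→8]: (37.86+34.48)/2 × 2 = 72.34
  [8→8.5]: (34.48+33.42)/2 × 0.5 = 16.975
  [8.5→12.5]: (33.42+24.50)/2 × 4 = 115.84
  Sum = 366.825 mg/L·h
Extrapolated tail: C_last / k_e = 24.50 / 0.095 = 257.895
AUC_0→∞ = 366.825 + 257.895 = 624.72 mg/L·h

AUC = 625 mg/L·h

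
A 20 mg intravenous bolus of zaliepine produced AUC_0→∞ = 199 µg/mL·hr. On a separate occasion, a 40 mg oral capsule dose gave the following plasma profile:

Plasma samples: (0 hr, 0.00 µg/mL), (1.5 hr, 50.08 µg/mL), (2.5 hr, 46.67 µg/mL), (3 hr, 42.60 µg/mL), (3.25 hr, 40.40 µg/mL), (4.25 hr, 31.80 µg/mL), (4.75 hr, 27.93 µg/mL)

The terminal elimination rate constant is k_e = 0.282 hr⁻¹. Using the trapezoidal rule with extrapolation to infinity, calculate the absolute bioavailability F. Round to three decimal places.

F = 0.675

Trapezoidal AUC_0→4.75 (oral capsule):
  [0→1.5]: (0.00+50.08)/2 × 1.5 = 37.56
  [1.5→2.5]: (50.08+46.67)/2 × 1 = 48.375
  [2.5→3]: (46.67+42.60)/2 × 0.5 = 22.3175
  [3→3.25]: (42.60+40.40)/2 × 0.25 = 10.375
  [3.25→4.25]: (40.40+31.80)/2 × 1 = 36.1
  [4.25→4.75]: (31.80+27.93)/2 × 0.5 = 14.9325
  Sum = 169.66 µg/mL·hr
Tail: C_last/k_e = 27.93/0.282 = 99.043
AUC_0→∞ (oral capsule) = 169.66 + 99.043 = 268.703 µg/mL·hr
F = (AUC_ev/D_ev)/(AUC_iv/D_iv) = (268.703/40)/(199/20) = 6.717575/9.95 = 0.6751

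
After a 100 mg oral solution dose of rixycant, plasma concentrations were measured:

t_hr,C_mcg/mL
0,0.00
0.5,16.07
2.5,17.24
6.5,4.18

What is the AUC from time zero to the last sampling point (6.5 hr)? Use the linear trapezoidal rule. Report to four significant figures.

AUC = 80.17 mcg/mL·hr

Trapezoidal AUC_0→6.5:
  [0→0.5]: (0.00+16.07)/2 × 0.5 = 4.0175
  [0.5→2.5]: (16.07+17.24)/2 × 2 = 33.31
  [2.5→6.5]: (17.24+4.18)/2 × 4 = 42.84
  Sum = 80.1675 mcg/mL·hr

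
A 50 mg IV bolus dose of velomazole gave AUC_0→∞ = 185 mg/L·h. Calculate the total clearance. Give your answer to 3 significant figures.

CL = Dose_iv / AUC_0→∞
   = 50 / 185 = 0.27027 L/h

CL = 0.270 L/h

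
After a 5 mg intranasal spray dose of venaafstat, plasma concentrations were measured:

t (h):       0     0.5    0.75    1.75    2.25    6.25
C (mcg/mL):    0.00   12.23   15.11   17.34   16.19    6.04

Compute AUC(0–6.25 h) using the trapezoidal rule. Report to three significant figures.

Trapezoidal AUC_0→6.25:
  [0→0.5]: (0.00+12.23)/2 × 0.5 = 3.0575
  [0.5→0.75]: (12.23+15.11)/2 × 0.25 = 3.4175
  [0.75→1.75]: (15.11+17.34)/2 × 1 = 16.225
  [1.75→2.25]: (17.34+16.19)/2 × 0.5 = 8.3825
  [2.25→6.25]: (16.19+6.04)/2 × 4 = 44.46
  Sum = 75.5425 mcg/mL·h

AUC = 75.5 mcg/mL·h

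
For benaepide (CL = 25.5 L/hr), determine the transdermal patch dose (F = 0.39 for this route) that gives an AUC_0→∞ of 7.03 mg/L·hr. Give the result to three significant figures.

Dose = 460 mg

Dose = CL × AUC_0→∞ / F
     = 25.5 × 7.03 / 0.39 = 459.654 mg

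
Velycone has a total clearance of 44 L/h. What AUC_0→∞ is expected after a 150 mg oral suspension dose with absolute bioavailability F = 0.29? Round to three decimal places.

AUC = 0.989 mg/L·h

AUC_0→∞ = F × Dose / CL
        = 0.29 × 150 / 44 = 0.988636 mg/L·h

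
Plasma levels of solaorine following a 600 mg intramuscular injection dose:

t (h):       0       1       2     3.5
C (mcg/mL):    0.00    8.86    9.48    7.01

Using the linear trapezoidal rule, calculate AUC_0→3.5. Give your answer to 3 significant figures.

Trapezoidal AUC_0→3.5:
  [0→1]: (0.00+8.86)/2 × 1 = 4.43
  [1→2]: (8.86+9.48)/2 × 1 = 9.17
  [2→3.5]: (9.48+7.01)/2 × 1.5 = 12.3675
  Sum = 25.9675 mcg/mL·h

AUC = 26.0 mcg/mL·h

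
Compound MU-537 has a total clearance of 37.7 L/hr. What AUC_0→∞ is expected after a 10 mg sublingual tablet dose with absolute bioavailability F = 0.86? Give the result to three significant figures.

AUC = 0.228 mg/L·hr

AUC_0→∞ = F × Dose / CL
        = 0.86 × 10 / 37.7 = 0.228117 mg/L·hr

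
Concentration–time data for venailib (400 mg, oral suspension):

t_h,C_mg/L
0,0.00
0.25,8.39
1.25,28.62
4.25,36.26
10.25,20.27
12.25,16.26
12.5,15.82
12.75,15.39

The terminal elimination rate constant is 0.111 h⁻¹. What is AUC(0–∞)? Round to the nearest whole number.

Trapezoidal AUC_0→12.75:
  [0→0.25]: (0.00+8.39)/2 × 0.25 = 1.04875
  [0.25→1.25]: (8.39+28.62)/2 × 1 = 18.505
  [1.25→4.25]: (28.62+36.26)/2 × 3 = 97.32
  [4.25→10.25]: (36.26+20.27)/2 × 6 = 169.59
  [10.25→12.25]: (20.27+16.26)/2 × 2 = 36.53
  [12.25→12.5]: (16.26+15.82)/2 × 0.25 = 4.01
  [12.5→12.75]: (15.82+15.39)/2 × 0.25 = 3.90125
  Sum = 330.905 mg/L·h
Extrapolated tail: C_last / k_e = 15.39 / 0.111 = 138.649
AUC_0→∞ = 330.905 + 138.649 = 469.554 mg/L·h

AUC = 470 mg/L·h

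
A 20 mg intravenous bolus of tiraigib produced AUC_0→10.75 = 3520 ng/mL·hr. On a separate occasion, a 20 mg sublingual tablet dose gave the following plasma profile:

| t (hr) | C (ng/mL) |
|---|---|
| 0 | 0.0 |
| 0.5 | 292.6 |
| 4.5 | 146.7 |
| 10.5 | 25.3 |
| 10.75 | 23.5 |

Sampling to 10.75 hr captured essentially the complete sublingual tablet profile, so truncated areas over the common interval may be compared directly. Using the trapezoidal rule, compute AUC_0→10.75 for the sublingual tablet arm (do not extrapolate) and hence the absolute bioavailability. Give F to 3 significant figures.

F = 0.419

Trapezoidal AUC_0→10.75 (sublingual tablet):
  [0→0.5]: (0.0+292.6)/2 × 0.5 = 73.15
  [0.5→4.5]: (292.6+146.7)/2 × 4 = 878.6
  [4.5→10.5]: (146.7+25.3)/2 × 6 = 516.0
  [10.5→10.75]: (25.3+23.5)/2 × 0.25 = 6.1
  Sum = 1473.85 ng/mL·hr
F = (AUC_ev/D_ev)/(AUC_iv/D_iv) = (1473.85/20)/(3520/20) = 73.6925/176 = 0.4187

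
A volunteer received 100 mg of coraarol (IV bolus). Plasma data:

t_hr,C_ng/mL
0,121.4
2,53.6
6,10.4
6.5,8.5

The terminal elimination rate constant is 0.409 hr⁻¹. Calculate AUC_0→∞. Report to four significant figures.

Trapezoidal AUC_0→6.5:
  [0→2]: (121.4+53.6)/2 × 2 = 175.0
  [2→6]: (53.6+10.4)/2 × 4 = 128.0
  [6→6.5]: (10.4+8.5)/2 × 0.5 = 4.725
  Sum = 307.725 ng/mL·hr
Extrapolated tail: C_last / k_e = 8.5 / 0.409 = 20.782
AUC_0→∞ = 307.725 + 20.782 = 328.507 ng/mL·hr

AUC = 328.5 ng/mL·hr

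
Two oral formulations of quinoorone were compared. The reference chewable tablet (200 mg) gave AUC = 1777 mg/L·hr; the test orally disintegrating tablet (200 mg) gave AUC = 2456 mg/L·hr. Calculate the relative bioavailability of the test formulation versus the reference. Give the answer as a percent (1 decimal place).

F_rel = (AUC_test/D_test) / (AUC_ref/D_ref)
      = (2456/200) / (1777/200)
      = 12.28 / 8.885 = 1.3821 = 138.21%

F_rel = 138.2%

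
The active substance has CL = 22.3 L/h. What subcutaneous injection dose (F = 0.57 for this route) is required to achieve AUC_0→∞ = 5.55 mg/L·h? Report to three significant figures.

Dose = 217 mg

Dose = CL × AUC_0→∞ / F
     = 22.3 × 5.55 / 0.57 = 217.132 mg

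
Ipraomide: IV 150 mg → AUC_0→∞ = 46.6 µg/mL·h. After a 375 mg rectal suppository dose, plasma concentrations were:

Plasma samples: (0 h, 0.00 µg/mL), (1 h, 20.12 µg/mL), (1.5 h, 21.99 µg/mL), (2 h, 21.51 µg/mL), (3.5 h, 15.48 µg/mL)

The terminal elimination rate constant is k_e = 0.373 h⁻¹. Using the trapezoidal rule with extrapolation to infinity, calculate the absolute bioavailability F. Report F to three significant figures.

F = 0.864

Trapezoidal AUC_0→3.5 (rectal suppository):
  [0→1]: (0.00+20.12)/2 × 1 = 10.06
  [1→1.5]: (20.12+21.99)/2 × 0.5 = 10.5275
  [1.5→2]: (21.99+21.51)/2 × 0.5 = 10.875
  [2→3.5]: (21.51+15.48)/2 × 1.5 = 27.7425
  Sum = 59.205 µg/mL·h
Tail: C_last/k_e = 15.48/0.373 = 41.501
AUC_0→∞ (rectal suppository) = 59.205 + 41.501 = 100.706 µg/mL·h
F = (AUC_ev/D_ev)/(AUC_iv/D_iv) = (100.706/375)/(46.6/150) = 0.268549/0.310667 = 0.8644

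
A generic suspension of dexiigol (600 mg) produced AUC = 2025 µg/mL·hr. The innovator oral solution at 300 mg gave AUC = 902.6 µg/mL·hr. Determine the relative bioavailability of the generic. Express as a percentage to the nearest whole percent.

F_rel = 112%

F_rel = (AUC_test/D_test) / (AUC_ref/D_ref)
      = (2025/600) / (902.6/300)
      = 3.375 / 3.00867 = 1.1218 = 112.18%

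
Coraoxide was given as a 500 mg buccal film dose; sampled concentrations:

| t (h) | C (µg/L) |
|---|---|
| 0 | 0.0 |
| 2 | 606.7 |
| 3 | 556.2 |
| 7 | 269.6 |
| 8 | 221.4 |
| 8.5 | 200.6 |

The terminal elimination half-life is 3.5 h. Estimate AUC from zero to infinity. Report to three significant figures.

Trapezoidal AUC_0→8.5:
  [0→2]: (0.0+606.7)/2 × 2 = 606.7
  [2→3]: (606.7+556.2)/2 × 1 = 581.45
  [3→7]: (556.2+269.6)/2 × 4 = 1651.6
  [7→8]: (269.6+221.4)/2 × 1 = 245.5
  [8→8.5]: (221.4+200.6)/2 × 0.5 = 105.5
  Sum = 3190.75 µg/L·h
k_e = ln2 / t½ = 0.693147 / 3.5 = 0.1980 h^-1
Extrapolated tail: C_last / k_e = 200.6 / 0.198 = 1013.131
AUC_0→∞ = 3190.75 + 1013.131 = 4203.881 µg/L·h

AUC = 4200 µg/L·h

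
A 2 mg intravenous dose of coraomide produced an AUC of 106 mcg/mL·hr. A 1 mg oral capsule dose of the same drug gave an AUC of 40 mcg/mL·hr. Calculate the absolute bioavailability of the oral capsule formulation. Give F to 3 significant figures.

F = 0.755

F = (AUC_ev / D_ev) / (AUC_iv / D_iv)
  = (40/1) / (106/2)
  = 40 / 53 = 0.7547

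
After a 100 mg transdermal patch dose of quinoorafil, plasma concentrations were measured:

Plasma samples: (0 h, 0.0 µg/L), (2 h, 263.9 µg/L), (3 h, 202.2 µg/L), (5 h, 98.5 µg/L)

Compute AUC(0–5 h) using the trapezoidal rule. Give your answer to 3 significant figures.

AUC = 798 µg/L·h

Trapezoidal AUC_0→5:
  [0→2]: (0.0+263.9)/2 × 2 = 263.9
  [2→3]: (263.9+202.2)/2 × 1 = 233.05
  [3→5]: (202.2+98.5)/2 × 2 = 300.7
  Sum = 797.65 µg/L·h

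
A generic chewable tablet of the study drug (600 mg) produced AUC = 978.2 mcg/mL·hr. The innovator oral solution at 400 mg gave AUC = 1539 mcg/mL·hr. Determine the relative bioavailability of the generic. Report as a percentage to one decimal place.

F_rel = 42.4%

F_rel = (AUC_test/D_test) / (AUC_ref/D_ref)
      = (978.2/600) / (1539/400)
      = 1.63033 / 3.8475 = 0.4237 = 42.37%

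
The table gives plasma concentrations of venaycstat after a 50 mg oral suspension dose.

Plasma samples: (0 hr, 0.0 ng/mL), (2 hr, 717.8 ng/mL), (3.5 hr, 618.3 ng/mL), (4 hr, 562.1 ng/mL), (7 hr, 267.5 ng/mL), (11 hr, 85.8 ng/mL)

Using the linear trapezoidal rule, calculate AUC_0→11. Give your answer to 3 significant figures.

AUC = 3970 ng/mL·hr

Trapezoidal AUC_0→11:
  [0→2]: (0.0+717.8)/2 × 2 = 717.8
  [2→3.5]: (717.8+618.3)/2 × 1.5 = 1002.075
  [3.5→4]: (618.3+562.1)/2 × 0.5 = 295.1
  [4→7]: (562.1+267.5)/2 × 3 = 1244.4
  [7→11]: (267.5+85.8)/2 × 4 = 706.6
  Sum = 3965.975 ng/mL·hr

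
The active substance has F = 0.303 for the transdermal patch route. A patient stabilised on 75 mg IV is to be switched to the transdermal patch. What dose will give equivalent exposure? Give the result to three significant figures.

D_transdermal = 248 mg

For equal systemic exposure: F × D_ev = D_iv
D_ev = D_iv / F = 75 / 0.303 = 247.525 mg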